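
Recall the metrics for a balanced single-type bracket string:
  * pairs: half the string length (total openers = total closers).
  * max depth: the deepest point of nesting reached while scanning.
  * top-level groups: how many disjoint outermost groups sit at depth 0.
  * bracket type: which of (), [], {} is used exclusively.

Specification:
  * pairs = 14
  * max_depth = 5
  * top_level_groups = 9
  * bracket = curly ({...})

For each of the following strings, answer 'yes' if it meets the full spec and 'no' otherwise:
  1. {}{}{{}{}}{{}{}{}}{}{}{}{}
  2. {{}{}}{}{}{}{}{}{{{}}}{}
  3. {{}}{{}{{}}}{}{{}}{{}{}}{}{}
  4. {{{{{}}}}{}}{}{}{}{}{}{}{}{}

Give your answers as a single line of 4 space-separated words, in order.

Answer: no no no yes

Derivation:
String 1 '{}{}{{}{}}{{}{}{}}{}{}{}{}': depth seq [1 0 1 0 1 2 1 2 1 0 1 2 1 2 1 2 1 0 1 0 1 0 1 0 1 0]
  -> pairs=13 depth=2 groups=8 -> no
String 2 '{{}{}}{}{}{}{}{}{{{}}}{}': depth seq [1 2 1 2 1 0 1 0 1 0 1 0 1 0 1 0 1 2 3 2 1 0 1 0]
  -> pairs=12 depth=3 groups=8 -> no
String 3 '{{}}{{}{{}}}{}{{}}{{}{}}{}{}': depth seq [1 2 1 0 1 2 1 2 3 2 1 0 1 0 1 2 1 0 1 2 1 2 1 0 1 0 1 0]
  -> pairs=14 depth=3 groups=7 -> no
String 4 '{{{{{}}}}{}}{}{}{}{}{}{}{}{}': depth seq [1 2 3 4 5 4 3 2 1 2 1 0 1 0 1 0 1 0 1 0 1 0 1 0 1 0 1 0]
  -> pairs=14 depth=5 groups=9 -> yes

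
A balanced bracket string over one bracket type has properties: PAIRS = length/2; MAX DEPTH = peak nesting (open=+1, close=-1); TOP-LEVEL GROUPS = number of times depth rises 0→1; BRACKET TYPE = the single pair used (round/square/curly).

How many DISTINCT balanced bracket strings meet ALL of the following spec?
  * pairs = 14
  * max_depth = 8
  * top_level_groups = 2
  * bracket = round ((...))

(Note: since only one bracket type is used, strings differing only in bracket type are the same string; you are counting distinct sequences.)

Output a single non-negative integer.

Answer: 43560

Derivation:
Spec: pairs=14 depth=8 groups=2
Count(depth <= 8) = 726200
Count(depth <= 7) = 682640
Count(depth == 8) = 726200 - 682640 = 43560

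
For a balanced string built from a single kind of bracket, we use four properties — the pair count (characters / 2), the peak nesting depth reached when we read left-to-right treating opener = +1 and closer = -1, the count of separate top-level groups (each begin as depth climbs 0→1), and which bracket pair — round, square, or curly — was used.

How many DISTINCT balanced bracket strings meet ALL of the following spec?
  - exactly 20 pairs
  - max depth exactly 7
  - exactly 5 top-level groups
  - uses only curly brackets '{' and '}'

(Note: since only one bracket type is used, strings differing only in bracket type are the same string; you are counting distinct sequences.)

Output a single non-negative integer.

Answer: 63841695

Derivation:
Spec: pairs=20 depth=7 groups=5
Count(depth <= 7) = 420282805
Count(depth <= 6) = 356441110
Count(depth == 7) = 420282805 - 356441110 = 63841695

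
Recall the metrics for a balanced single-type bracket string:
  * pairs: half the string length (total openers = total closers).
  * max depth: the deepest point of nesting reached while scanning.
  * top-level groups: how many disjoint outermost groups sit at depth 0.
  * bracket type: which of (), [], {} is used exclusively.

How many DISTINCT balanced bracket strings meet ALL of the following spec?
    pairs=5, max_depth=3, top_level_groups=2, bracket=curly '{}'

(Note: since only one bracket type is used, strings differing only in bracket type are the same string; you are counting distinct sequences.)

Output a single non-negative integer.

Spec: pairs=5 depth=3 groups=2
Count(depth <= 3) = 12
Count(depth <= 2) = 4
Count(depth == 3) = 12 - 4 = 8

Answer: 8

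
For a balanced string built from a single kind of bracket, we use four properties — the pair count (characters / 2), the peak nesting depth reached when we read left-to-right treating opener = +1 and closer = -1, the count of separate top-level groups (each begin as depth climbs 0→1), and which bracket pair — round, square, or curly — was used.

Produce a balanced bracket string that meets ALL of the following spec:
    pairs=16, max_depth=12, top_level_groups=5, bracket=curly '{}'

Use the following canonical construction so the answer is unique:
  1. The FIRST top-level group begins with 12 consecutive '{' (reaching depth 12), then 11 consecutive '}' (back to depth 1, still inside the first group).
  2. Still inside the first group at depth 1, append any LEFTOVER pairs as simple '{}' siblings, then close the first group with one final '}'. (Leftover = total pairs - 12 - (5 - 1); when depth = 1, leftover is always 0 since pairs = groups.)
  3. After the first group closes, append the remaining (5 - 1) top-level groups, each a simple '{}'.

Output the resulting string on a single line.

Spec: pairs=16 depth=12 groups=5
Leftover pairs = 16 - 12 - (5-1) = 0
First group: deep chain of depth 12 + 0 sibling pairs
Remaining 4 groups: simple '{}' each

Answer: {{{{{{{{{{{{}}}}}}}}}}}}{}{}{}{}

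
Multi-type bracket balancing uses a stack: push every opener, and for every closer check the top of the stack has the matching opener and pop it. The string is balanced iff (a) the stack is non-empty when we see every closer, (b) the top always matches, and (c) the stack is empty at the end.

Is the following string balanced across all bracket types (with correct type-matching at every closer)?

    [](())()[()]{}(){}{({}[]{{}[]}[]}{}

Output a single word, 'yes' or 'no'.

pos 0: push '['; stack = [
pos 1: ']' matches '['; pop; stack = (empty)
pos 2: push '('; stack = (
pos 3: push '('; stack = ((
pos 4: ')' matches '('; pop; stack = (
pos 5: ')' matches '('; pop; stack = (empty)
pos 6: push '('; stack = (
pos 7: ')' matches '('; pop; stack = (empty)
pos 8: push '['; stack = [
pos 9: push '('; stack = [(
pos 10: ')' matches '('; pop; stack = [
pos 11: ']' matches '['; pop; stack = (empty)
pos 12: push '{'; stack = {
pos 13: '}' matches '{'; pop; stack = (empty)
pos 14: push '('; stack = (
pos 15: ')' matches '('; pop; stack = (empty)
pos 16: push '{'; stack = {
pos 17: '}' matches '{'; pop; stack = (empty)
pos 18: push '{'; stack = {
pos 19: push '('; stack = {(
pos 20: push '{'; stack = {({
pos 21: '}' matches '{'; pop; stack = {(
pos 22: push '['; stack = {([
pos 23: ']' matches '['; pop; stack = {(
pos 24: push '{'; stack = {({
pos 25: push '{'; stack = {({{
pos 26: '}' matches '{'; pop; stack = {({
pos 27: push '['; stack = {({[
pos 28: ']' matches '['; pop; stack = {({
pos 29: '}' matches '{'; pop; stack = {(
pos 30: push '['; stack = {([
pos 31: ']' matches '['; pop; stack = {(
pos 32: saw closer '}' but top of stack is '(' (expected ')') → INVALID
Verdict: type mismatch at position 32: '}' closes '(' → no

Answer: no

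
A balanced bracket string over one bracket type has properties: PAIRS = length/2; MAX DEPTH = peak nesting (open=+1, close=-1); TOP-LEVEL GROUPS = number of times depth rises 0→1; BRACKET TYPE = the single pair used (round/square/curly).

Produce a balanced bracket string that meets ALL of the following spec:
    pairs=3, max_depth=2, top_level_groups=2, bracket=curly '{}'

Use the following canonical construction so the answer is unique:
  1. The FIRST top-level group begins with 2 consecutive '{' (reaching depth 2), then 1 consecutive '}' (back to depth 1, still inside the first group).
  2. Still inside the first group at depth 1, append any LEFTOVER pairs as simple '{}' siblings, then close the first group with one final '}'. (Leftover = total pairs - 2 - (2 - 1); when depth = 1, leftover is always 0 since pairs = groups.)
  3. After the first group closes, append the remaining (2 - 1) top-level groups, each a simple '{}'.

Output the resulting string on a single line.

Answer: {{}}{}

Derivation:
Spec: pairs=3 depth=2 groups=2
Leftover pairs = 3 - 2 - (2-1) = 0
First group: deep chain of depth 2 + 0 sibling pairs
Remaining 1 groups: simple '{}' each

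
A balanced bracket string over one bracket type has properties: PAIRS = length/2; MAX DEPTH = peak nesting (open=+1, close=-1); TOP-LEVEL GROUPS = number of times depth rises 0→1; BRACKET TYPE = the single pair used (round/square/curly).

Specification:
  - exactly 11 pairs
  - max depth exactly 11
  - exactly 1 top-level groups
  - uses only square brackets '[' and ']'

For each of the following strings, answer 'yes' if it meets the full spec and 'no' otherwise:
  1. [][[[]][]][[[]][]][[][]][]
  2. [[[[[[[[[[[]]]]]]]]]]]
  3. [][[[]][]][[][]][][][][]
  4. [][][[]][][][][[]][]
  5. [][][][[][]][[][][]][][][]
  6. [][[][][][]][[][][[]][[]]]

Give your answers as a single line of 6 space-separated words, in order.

Answer: no yes no no no no

Derivation:
String 1 '[][[[]][]][[[]][]][[][]][]': depth seq [1 0 1 2 3 2 1 2 1 0 1 2 3 2 1 2 1 0 1 2 1 2 1 0 1 0]
  -> pairs=13 depth=3 groups=5 -> no
String 2 '[[[[[[[[[[[]]]]]]]]]]]': depth seq [1 2 3 4 5 6 7 8 9 10 11 10 9 8 7 6 5 4 3 2 1 0]
  -> pairs=11 depth=11 groups=1 -> yes
String 3 '[][[[]][]][[][]][][][][]': depth seq [1 0 1 2 3 2 1 2 1 0 1 2 1 2 1 0 1 0 1 0 1 0 1 0]
  -> pairs=12 depth=3 groups=7 -> no
String 4 '[][][[]][][][][[]][]': depth seq [1 0 1 0 1 2 1 0 1 0 1 0 1 0 1 2 1 0 1 0]
  -> pairs=10 depth=2 groups=8 -> no
String 5 '[][][][[][]][[][][]][][][]': depth seq [1 0 1 0 1 0 1 2 1 2 1 0 1 2 1 2 1 2 1 0 1 0 1 0 1 0]
  -> pairs=13 depth=2 groups=8 -> no
String 6 '[][[][][][]][[][][[]][[]]]': depth seq [1 0 1 2 1 2 1 2 1 2 1 0 1 2 1 2 1 2 3 2 1 2 3 2 1 0]
  -> pairs=13 depth=3 groups=3 -> no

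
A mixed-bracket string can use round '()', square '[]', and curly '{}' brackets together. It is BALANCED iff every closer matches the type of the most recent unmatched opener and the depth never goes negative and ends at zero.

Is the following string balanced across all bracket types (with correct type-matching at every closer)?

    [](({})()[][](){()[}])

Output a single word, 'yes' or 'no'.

Answer: no

Derivation:
pos 0: push '['; stack = [
pos 1: ']' matches '['; pop; stack = (empty)
pos 2: push '('; stack = (
pos 3: push '('; stack = ((
pos 4: push '{'; stack = (({
pos 5: '}' matches '{'; pop; stack = ((
pos 6: ')' matches '('; pop; stack = (
pos 7: push '('; stack = ((
pos 8: ')' matches '('; pop; stack = (
pos 9: push '['; stack = ([
pos 10: ']' matches '['; pop; stack = (
pos 11: push '['; stack = ([
pos 12: ']' matches '['; pop; stack = (
pos 13: push '('; stack = ((
pos 14: ')' matches '('; pop; stack = (
pos 15: push '{'; stack = ({
pos 16: push '('; stack = ({(
pos 17: ')' matches '('; pop; stack = ({
pos 18: push '['; stack = ({[
pos 19: saw closer '}' but top of stack is '[' (expected ']') → INVALID
Verdict: type mismatch at position 19: '}' closes '[' → no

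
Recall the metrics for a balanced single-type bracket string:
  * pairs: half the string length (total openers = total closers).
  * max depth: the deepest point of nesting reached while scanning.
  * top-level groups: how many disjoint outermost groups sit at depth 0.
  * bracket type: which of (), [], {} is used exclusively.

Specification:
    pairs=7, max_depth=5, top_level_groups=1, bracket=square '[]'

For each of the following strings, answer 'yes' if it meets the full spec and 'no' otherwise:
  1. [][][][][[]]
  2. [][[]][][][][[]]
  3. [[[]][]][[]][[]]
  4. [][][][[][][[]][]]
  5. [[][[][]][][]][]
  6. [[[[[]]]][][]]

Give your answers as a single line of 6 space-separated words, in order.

Answer: no no no no no yes

Derivation:
String 1 '[][][][][[]]': depth seq [1 0 1 0 1 0 1 0 1 2 1 0]
  -> pairs=6 depth=2 groups=5 -> no
String 2 '[][[]][][][][[]]': depth seq [1 0 1 2 1 0 1 0 1 0 1 0 1 2 1 0]
  -> pairs=8 depth=2 groups=6 -> no
String 3 '[[[]][]][[]][[]]': depth seq [1 2 3 2 1 2 1 0 1 2 1 0 1 2 1 0]
  -> pairs=8 depth=3 groups=3 -> no
String 4 '[][][][[][][[]][]]': depth seq [1 0 1 0 1 0 1 2 1 2 1 2 3 2 1 2 1 0]
  -> pairs=9 depth=3 groups=4 -> no
String 5 '[[][[][]][][]][]': depth seq [1 2 1 2 3 2 3 2 1 2 1 2 1 0 1 0]
  -> pairs=8 depth=3 groups=2 -> no
String 6 '[[[[[]]]][][]]': depth seq [1 2 3 4 5 4 3 2 1 2 1 2 1 0]
  -> pairs=7 depth=5 groups=1 -> yes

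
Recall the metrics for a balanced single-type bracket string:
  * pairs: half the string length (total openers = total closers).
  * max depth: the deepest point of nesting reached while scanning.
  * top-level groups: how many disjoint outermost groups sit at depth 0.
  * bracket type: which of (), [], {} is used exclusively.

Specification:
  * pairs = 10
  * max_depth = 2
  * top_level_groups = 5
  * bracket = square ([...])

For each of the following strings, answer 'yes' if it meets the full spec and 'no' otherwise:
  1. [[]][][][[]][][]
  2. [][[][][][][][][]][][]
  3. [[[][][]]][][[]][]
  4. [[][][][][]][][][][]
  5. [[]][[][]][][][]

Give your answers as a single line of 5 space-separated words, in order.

Answer: no no no yes no

Derivation:
String 1 '[[]][][][[]][][]': depth seq [1 2 1 0 1 0 1 0 1 2 1 0 1 0 1 0]
  -> pairs=8 depth=2 groups=6 -> no
String 2 '[][[][][][][][][]][][]': depth seq [1 0 1 2 1 2 1 2 1 2 1 2 1 2 1 2 1 0 1 0 1 0]
  -> pairs=11 depth=2 groups=4 -> no
String 3 '[[[][][]]][][[]][]': depth seq [1 2 3 2 3 2 3 2 1 0 1 0 1 2 1 0 1 0]
  -> pairs=9 depth=3 groups=4 -> no
String 4 '[[][][][][]][][][][]': depth seq [1 2 1 2 1 2 1 2 1 2 1 0 1 0 1 0 1 0 1 0]
  -> pairs=10 depth=2 groups=5 -> yes
String 5 '[[]][[][]][][][]': depth seq [1 2 1 0 1 2 1 2 1 0 1 0 1 0 1 0]
  -> pairs=8 depth=2 groups=5 -> no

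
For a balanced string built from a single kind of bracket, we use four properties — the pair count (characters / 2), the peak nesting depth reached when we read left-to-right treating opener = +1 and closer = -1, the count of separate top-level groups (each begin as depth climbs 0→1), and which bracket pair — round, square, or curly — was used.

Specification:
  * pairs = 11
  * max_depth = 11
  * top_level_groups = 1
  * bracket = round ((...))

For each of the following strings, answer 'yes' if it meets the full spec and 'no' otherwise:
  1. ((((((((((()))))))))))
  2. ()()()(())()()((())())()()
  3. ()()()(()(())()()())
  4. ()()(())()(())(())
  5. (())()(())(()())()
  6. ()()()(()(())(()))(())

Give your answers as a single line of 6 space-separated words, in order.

Answer: yes no no no no no

Derivation:
String 1 '((((((((((()))))))))))': depth seq [1 2 3 4 5 6 7 8 9 10 11 10 9 8 7 6 5 4 3 2 1 0]
  -> pairs=11 depth=11 groups=1 -> yes
String 2 '()()()(())()()((())())()()': depth seq [1 0 1 0 1 0 1 2 1 0 1 0 1 0 1 2 3 2 1 2 1 0 1 0 1 0]
  -> pairs=13 depth=3 groups=9 -> no
String 3 '()()()(()(())()()())': depth seq [1 0 1 0 1 0 1 2 1 2 3 2 1 2 1 2 1 2 1 0]
  -> pairs=10 depth=3 groups=4 -> no
String 4 '()()(())()(())(())': depth seq [1 0 1 0 1 2 1 0 1 0 1 2 1 0 1 2 1 0]
  -> pairs=9 depth=2 groups=6 -> no
String 5 '(())()(())(()())()': depth seq [1 2 1 0 1 0 1 2 1 0 1 2 1 2 1 0 1 0]
  -> pairs=9 depth=2 groups=5 -> no
String 6 '()()()(()(())(()))(())': depth seq [1 0 1 0 1 0 1 2 1 2 3 2 1 2 3 2 1 0 1 2 1 0]
  -> pairs=11 depth=3 groups=5 -> no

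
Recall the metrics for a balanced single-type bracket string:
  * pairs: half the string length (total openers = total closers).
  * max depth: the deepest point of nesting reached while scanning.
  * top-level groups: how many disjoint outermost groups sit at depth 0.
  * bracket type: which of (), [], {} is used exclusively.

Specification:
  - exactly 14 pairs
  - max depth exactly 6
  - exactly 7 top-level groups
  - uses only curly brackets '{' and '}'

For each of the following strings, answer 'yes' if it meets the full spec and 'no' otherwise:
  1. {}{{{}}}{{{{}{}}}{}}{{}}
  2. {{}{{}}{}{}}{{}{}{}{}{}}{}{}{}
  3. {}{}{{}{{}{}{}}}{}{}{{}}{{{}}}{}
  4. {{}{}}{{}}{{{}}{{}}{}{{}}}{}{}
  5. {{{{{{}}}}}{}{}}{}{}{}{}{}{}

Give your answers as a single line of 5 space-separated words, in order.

String 1 '{}{{{}}}{{{{}{}}}{}}{{}}': depth seq [1 0 1 2 3 2 1 0 1 2 3 4 3 4 3 2 1 2 1 0 1 2 1 0]
  -> pairs=12 depth=4 groups=4 -> no
String 2 '{{}{{}}{}{}}{{}{}{}{}{}}{}{}{}': depth seq [1 2 1 2 3 2 1 2 1 2 1 0 1 2 1 2 1 2 1 2 1 2 1 0 1 0 1 0 1 0]
  -> pairs=15 depth=3 groups=5 -> no
String 3 '{}{}{{}{{}{}{}}}{}{}{{}}{{{}}}{}': depth seq [1 0 1 0 1 2 1 2 3 2 3 2 3 2 1 0 1 0 1 0 1 2 1 0 1 2 3 2 1 0 1 0]
  -> pairs=16 depth=3 groups=8 -> no
String 4 '{{}{}}{{}}{{{}}{{}}{}{{}}}{}{}': depth seq [1 2 1 2 1 0 1 2 1 0 1 2 3 2 1 2 3 2 1 2 1 2 3 2 1 0 1 0 1 0]
  -> pairs=15 depth=3 groups=5 -> no
String 5 '{{{{{{}}}}}{}{}}{}{}{}{}{}{}': depth seq [1 2 3 4 5 6 5 4 3 2 1 2 1 2 1 0 1 0 1 0 1 0 1 0 1 0 1 0]
  -> pairs=14 depth=6 groups=7 -> yes

Answer: no no no no yes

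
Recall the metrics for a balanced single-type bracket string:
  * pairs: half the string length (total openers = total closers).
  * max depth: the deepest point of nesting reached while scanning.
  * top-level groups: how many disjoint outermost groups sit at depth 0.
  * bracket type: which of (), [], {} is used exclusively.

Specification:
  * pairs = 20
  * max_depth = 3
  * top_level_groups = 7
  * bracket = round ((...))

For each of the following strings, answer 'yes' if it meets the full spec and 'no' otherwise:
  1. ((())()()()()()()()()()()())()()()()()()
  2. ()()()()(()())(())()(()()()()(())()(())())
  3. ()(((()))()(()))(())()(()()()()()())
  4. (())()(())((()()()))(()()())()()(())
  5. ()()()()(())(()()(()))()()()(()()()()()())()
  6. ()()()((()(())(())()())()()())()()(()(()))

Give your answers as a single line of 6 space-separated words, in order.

String 1 '((())()()()()()()()()()()())()()()()()()': depth seq [1 2 3 2 1 2 1 2 1 2 1 2 1 2 1 2 1 2 1 2 1 2 1 2 1 2 1 0 1 0 1 0 1 0 1 0 1 0 1 0]
  -> pairs=20 depth=3 groups=7 -> yes
String 2 '()()()()(()())(())()(()()()()(())()(())())': depth seq [1 0 1 0 1 0 1 0 1 2 1 2 1 0 1 2 1 0 1 0 1 2 1 2 1 2 1 2 1 2 3 2 1 2 1 2 3 2 1 2 1 0]
  -> pairs=21 depth=3 groups=8 -> no
String 3 '()(((()))()(()))(())()(()()()()()())': depth seq [1 0 1 2 3 4 3 2 1 2 1 2 3 2 1 0 1 2 1 0 1 0 1 2 1 2 1 2 1 2 1 2 1 2 1 0]
  -> pairs=18 depth=4 groups=5 -> no
String 4 '(())()(())((()()()))(()()())()()(())': depth seq [1 2 1 0 1 0 1 2 1 0 1 2 3 2 3 2 3 2 1 0 1 2 1 2 1 2 1 0 1 0 1 0 1 2 1 0]
  -> pairs=18 depth=3 groups=8 -> no
String 5 '()()()()(())(()()(()))()()()(()()()()()())()': depth seq [1 0 1 0 1 0 1 0 1 2 1 0 1 2 1 2 1 2 3 2 1 0 1 0 1 0 1 0 1 2 1 2 1 2 1 2 1 2 1 2 1 0 1 0]
  -> pairs=22 depth=3 groups=11 -> no
String 6 '()()()((()(())(())()())()()())()()(()(()))': depth seq [1 0 1 0 1 0 1 2 3 2 3 4 3 2 3 4 3 2 3 2 3 2 1 2 1 2 1 2 1 0 1 0 1 0 1 2 1 2 3 2 1 0]
  -> pairs=21 depth=4 groups=7 -> no

Answer: yes no no no no no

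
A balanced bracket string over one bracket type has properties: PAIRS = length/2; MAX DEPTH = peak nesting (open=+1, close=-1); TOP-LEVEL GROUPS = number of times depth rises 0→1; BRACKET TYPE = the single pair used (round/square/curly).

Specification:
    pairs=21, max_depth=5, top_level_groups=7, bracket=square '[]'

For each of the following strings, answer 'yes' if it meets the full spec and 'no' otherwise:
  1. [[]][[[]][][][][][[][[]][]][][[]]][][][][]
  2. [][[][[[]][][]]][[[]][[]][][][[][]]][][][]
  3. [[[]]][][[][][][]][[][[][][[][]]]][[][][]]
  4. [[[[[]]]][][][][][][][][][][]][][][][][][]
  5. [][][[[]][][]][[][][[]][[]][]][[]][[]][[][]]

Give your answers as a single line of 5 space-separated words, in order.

Answer: no no no yes no

Derivation:
String 1 '[[]][[[]][][][][][[][[]][]][][[]]][][][][]': depth seq [1 2 1 0 1 2 3 2 1 2 1 2 1 2 1 2 1 2 3 2 3 4 3 2 3 2 1 2 1 2 3 2 1 0 1 0 1 0 1 0 1 0]
  -> pairs=21 depth=4 groups=6 -> no
String 2 '[][[][[[]][][]]][[[]][[]][][][[][]]][][][]': depth seq [1 0 1 2 1 2 3 4 3 2 3 2 3 2 1 0 1 2 3 2 1 2 3 2 1 2 1 2 1 2 3 2 3 2 1 0 1 0 1 0 1 0]
  -> pairs=21 depth=4 groups=6 -> no
String 3 '[[[]]][][[][][][]][[][[][][[][]]]][[][][]]': depth seq [1 2 3 2 1 0 1 0 1 2 1 2 1 2 1 2 1 0 1 2 1 2 3 2 3 2 3 4 3 4 3 2 1 0 1 2 1 2 1 2 1 0]
  -> pairs=21 depth=4 groups=5 -> no
String 4 '[[[[[]]]][][][][][][][][][][]][][][][][][]': depth seq [1 2 3 4 5 4 3 2 1 2 1 2 1 2 1 2 1 2 1 2 1 2 1 2 1 2 1 2 1 0 1 0 1 0 1 0 1 0 1 0 1 0]
  -> pairs=21 depth=5 groups=7 -> yes
String 5 '[][][[[]][][]][[][][[]][[]][]][[]][[]][[][]]': depth seq [1 0 1 0 1 2 3 2 1 2 1 2 1 0 1 2 1 2 1 2 3 2 1 2 3 2 1 2 1 0 1 2 1 0 1 2 1 0 1 2 1 2 1 0]
  -> pairs=22 depth=3 groups=7 -> no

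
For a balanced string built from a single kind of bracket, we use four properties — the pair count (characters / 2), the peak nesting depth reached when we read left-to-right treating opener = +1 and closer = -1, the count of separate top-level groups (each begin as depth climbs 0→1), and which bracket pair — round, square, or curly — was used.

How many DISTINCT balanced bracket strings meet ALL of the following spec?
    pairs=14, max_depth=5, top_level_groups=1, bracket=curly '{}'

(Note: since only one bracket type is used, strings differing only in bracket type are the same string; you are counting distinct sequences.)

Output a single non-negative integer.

Spec: pairs=14 depth=5 groups=1
Count(depth <= 5) = 265721
Count(depth <= 4) = 75025
Count(depth == 5) = 265721 - 75025 = 190696

Answer: 190696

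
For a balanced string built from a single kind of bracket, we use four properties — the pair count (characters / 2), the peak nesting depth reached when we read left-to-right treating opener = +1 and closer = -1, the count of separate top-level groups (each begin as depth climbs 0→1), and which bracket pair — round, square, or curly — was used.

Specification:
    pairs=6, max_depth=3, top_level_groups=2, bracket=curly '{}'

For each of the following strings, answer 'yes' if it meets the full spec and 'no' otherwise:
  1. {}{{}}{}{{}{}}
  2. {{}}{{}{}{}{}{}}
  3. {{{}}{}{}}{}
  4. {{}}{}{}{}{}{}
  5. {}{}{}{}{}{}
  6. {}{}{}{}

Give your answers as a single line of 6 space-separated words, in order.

Answer: no no yes no no no

Derivation:
String 1 '{}{{}}{}{{}{}}': depth seq [1 0 1 2 1 0 1 0 1 2 1 2 1 0]
  -> pairs=7 depth=2 groups=4 -> no
String 2 '{{}}{{}{}{}{}{}}': depth seq [1 2 1 0 1 2 1 2 1 2 1 2 1 2 1 0]
  -> pairs=8 depth=2 groups=2 -> no
String 3 '{{{}}{}{}}{}': depth seq [1 2 3 2 1 2 1 2 1 0 1 0]
  -> pairs=6 depth=3 groups=2 -> yes
String 4 '{{}}{}{}{}{}{}': depth seq [1 2 1 0 1 0 1 0 1 0 1 0 1 0]
  -> pairs=7 depth=2 groups=6 -> no
String 5 '{}{}{}{}{}{}': depth seq [1 0 1 0 1 0 1 0 1 0 1 0]
  -> pairs=6 depth=1 groups=6 -> no
String 6 '{}{}{}{}': depth seq [1 0 1 0 1 0 1 0]
  -> pairs=4 depth=1 groups=4 -> no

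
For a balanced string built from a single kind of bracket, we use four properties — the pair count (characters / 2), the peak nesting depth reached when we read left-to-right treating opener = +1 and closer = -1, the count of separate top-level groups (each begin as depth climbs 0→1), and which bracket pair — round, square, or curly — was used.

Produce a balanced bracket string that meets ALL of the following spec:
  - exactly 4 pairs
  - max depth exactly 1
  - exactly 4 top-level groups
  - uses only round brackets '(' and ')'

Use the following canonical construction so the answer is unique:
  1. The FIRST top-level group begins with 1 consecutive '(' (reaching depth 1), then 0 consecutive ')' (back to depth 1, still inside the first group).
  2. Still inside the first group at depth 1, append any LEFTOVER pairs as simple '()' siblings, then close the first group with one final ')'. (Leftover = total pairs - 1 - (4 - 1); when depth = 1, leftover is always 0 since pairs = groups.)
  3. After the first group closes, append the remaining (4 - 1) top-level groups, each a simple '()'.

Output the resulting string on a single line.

Answer: ()()()()

Derivation:
Spec: pairs=4 depth=1 groups=4
Leftover pairs = 4 - 1 - (4-1) = 0
First group: deep chain of depth 1 + 0 sibling pairs
Remaining 3 groups: simple '()' each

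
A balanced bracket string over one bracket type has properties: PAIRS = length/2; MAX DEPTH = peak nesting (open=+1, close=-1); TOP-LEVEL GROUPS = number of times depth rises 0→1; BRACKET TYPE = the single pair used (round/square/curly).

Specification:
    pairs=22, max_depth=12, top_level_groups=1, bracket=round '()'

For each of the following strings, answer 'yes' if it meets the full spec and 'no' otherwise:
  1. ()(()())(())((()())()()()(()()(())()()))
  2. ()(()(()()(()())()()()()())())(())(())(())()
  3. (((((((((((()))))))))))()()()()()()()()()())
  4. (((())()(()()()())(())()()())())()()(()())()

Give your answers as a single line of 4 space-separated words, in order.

String 1 '()(()())(())((()())()()()(()()(())()()))': depth seq [1 0 1 2 1 2 1 0 1 2 1 0 1 2 3 2 3 2 1 2 1 2 1 2 1 2 3 2 3 2 3 4 3 2 3 2 3 2 1 0]
  -> pairs=20 depth=4 groups=4 -> no
String 2 '()(()(()()(()())()()()()())())(())(())(())()': depth seq [1 0 1 2 1 2 3 2 3 2 3 4 3 4 3 2 3 2 3 2 3 2 3 2 3 2 1 2 1 0 1 2 1 0 1 2 1 0 1 2 1 0 1 0]
  -> pairs=22 depth=4 groups=6 -> no
String 3 '(((((((((((()))))))))))()()()()()()()()()())': depth seq [1 2 3 4 5 6 7 8 9 10 11 12 11 10 9 8 7 6 5 4 3 2 1 2 1 2 1 2 1 2 1 2 1 2 1 2 1 2 1 2 1 2 1 0]
  -> pairs=22 depth=12 groups=1 -> yes
String 4 '(((())()(()()()())(())()()())())()()(()())()': depth seq [1 2 3 4 3 2 3 2 3 4 3 4 3 4 3 4 3 2 3 4 3 2 3 2 3 2 3 2 1 2 1 0 1 0 1 0 1 2 1 2 1 0 1 0]
  -> pairs=22 depth=4 groups=5 -> no

Answer: no no yes no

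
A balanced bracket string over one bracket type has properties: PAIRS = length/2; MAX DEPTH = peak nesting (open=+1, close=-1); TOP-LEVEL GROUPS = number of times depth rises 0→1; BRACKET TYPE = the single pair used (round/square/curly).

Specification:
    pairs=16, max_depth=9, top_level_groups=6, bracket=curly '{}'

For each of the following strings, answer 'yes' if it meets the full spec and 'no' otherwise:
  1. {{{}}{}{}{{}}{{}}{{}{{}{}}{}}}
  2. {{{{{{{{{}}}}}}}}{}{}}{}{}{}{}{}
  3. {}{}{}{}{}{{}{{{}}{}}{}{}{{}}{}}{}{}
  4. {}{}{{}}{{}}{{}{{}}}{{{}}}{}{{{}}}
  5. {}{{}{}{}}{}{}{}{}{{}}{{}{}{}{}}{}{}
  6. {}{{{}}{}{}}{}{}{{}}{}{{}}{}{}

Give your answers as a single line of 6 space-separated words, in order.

Answer: no yes no no no no

Derivation:
String 1 '{{{}}{}{}{{}}{{}}{{}{{}{}}{}}}': depth seq [1 2 3 2 1 2 1 2 1 2 3 2 1 2 3 2 1 2 3 2 3 4 3 4 3 2 3 2 1 0]
  -> pairs=15 depth=4 groups=1 -> no
String 2 '{{{{{{{{{}}}}}}}}{}{}}{}{}{}{}{}': depth seq [1 2 3 4 5 6 7 8 9 8 7 6 5 4 3 2 1 2 1 2 1 0 1 0 1 0 1 0 1 0 1 0]
  -> pairs=16 depth=9 groups=6 -> yes
String 3 '{}{}{}{}{}{{}{{{}}{}}{}{}{{}}{}}{}{}': depth seq [1 0 1 0 1 0 1 0 1 0 1 2 1 2 3 4 3 2 3 2 1 2 1 2 1 2 3 2 1 2 1 0 1 0 1 0]
  -> pairs=18 depth=4 groups=8 -> no
String 4 '{}{}{{}}{{}}{{}{{}}}{{{}}}{}{{{}}}': depth seq [1 0 1 0 1 2 1 0 1 2 1 0 1 2 1 2 3 2 1 0 1 2 3 2 1 0 1 0 1 2 3 2 1 0]
  -> pairs=17 depth=3 groups=8 -> no
String 5 '{}{{}{}{}}{}{}{}{}{{}}{{}{}{}{}}{}{}': depth seq [1 0 1 2 1 2 1 2 1 0 1 0 1 0 1 0 1 0 1 2 1 0 1 2 1 2 1 2 1 2 1 0 1 0 1 0]
  -> pairs=18 depth=2 groups=10 -> no
String 6 '{}{{{}}{}{}}{}{}{{}}{}{{}}{}{}': depth seq [1 0 1 2 3 2 1 2 1 2 1 0 1 0 1 0 1 2 1 0 1 0 1 2 1 0 1 0 1 0]
  -> pairs=15 depth=3 groups=9 -> no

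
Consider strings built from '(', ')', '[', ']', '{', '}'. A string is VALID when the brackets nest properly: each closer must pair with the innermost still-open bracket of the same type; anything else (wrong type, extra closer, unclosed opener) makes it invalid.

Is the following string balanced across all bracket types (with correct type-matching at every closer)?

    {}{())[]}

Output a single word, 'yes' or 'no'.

Answer: no

Derivation:
pos 0: push '{'; stack = {
pos 1: '}' matches '{'; pop; stack = (empty)
pos 2: push '{'; stack = {
pos 3: push '('; stack = {(
pos 4: ')' matches '('; pop; stack = {
pos 5: saw closer ')' but top of stack is '{' (expected '}') → INVALID
Verdict: type mismatch at position 5: ')' closes '{' → no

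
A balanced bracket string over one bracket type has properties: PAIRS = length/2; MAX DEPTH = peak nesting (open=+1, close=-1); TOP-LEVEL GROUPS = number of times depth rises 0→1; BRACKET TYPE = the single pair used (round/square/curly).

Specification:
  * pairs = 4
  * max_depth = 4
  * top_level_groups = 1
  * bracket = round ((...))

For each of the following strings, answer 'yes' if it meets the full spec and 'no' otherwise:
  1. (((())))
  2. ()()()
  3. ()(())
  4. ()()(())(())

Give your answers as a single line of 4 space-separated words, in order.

Answer: yes no no no

Derivation:
String 1 '(((())))': depth seq [1 2 3 4 3 2 1 0]
  -> pairs=4 depth=4 groups=1 -> yes
String 2 '()()()': depth seq [1 0 1 0 1 0]
  -> pairs=3 depth=1 groups=3 -> no
String 3 '()(())': depth seq [1 0 1 2 1 0]
  -> pairs=3 depth=2 groups=2 -> no
String 4 '()()(())(())': depth seq [1 0 1 0 1 2 1 0 1 2 1 0]
  -> pairs=6 depth=2 groups=4 -> no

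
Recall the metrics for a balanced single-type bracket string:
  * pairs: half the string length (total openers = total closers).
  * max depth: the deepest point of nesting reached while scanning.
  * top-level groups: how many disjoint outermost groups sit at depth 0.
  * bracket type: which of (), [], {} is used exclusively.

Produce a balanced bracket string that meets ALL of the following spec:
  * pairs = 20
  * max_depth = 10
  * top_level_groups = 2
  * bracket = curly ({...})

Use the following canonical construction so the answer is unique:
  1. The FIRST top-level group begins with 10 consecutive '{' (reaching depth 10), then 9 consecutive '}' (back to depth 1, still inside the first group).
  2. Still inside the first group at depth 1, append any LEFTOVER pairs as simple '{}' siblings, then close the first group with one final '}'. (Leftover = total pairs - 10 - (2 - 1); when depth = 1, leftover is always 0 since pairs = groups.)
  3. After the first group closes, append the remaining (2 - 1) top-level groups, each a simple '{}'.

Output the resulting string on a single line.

Spec: pairs=20 depth=10 groups=2
Leftover pairs = 20 - 10 - (2-1) = 9
First group: deep chain of depth 10 + 9 sibling pairs
Remaining 1 groups: simple '{}' each

Answer: {{{{{{{{{{}}}}}}}}}{}{}{}{}{}{}{}{}{}}{}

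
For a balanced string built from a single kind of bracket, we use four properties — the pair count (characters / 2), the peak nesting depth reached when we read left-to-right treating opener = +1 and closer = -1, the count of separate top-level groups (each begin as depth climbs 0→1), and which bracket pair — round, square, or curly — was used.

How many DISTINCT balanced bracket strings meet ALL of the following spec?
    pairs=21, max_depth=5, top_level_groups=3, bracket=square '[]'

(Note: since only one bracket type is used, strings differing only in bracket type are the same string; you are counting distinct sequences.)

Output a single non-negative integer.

Answer: 944695416

Derivation:
Spec: pairs=21 depth=5 groups=3
Count(depth <= 5) = 1220553929
Count(depth <= 4) = 275858513
Count(depth == 5) = 1220553929 - 275858513 = 944695416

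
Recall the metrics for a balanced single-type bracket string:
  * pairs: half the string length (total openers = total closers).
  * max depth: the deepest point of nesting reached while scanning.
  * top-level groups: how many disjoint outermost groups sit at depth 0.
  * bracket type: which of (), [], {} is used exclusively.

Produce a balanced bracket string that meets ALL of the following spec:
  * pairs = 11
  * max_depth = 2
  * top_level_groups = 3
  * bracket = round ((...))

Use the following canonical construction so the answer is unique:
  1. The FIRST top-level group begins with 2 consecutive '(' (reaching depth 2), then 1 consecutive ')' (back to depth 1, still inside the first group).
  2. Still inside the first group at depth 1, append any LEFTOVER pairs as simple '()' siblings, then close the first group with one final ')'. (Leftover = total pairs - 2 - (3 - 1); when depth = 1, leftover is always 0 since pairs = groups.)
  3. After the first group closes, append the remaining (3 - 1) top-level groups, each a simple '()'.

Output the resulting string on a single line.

Spec: pairs=11 depth=2 groups=3
Leftover pairs = 11 - 2 - (3-1) = 7
First group: deep chain of depth 2 + 7 sibling pairs
Remaining 2 groups: simple '()' each

Answer: (()()()()()()()())()()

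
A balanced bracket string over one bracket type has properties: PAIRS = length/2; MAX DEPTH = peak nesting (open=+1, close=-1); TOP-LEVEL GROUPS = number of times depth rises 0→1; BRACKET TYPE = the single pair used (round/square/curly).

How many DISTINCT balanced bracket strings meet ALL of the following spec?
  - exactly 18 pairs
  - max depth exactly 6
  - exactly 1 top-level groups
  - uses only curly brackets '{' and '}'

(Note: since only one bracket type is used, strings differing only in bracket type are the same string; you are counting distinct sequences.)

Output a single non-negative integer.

Answer: 31793724

Derivation:
Spec: pairs=18 depth=6 groups=1
Count(depth <= 6) = 53317085
Count(depth <= 5) = 21523361
Count(depth == 6) = 53317085 - 21523361 = 31793724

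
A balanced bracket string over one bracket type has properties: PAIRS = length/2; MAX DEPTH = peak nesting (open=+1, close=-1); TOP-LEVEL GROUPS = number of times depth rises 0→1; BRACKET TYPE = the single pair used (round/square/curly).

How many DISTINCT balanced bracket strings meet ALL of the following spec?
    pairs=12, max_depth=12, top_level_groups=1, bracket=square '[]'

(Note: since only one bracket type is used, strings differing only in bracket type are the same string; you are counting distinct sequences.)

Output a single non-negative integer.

Answer: 1

Derivation:
Spec: pairs=12 depth=12 groups=1
Count(depth <= 12) = 58786
Count(depth <= 11) = 58785
Count(depth == 12) = 58786 - 58785 = 1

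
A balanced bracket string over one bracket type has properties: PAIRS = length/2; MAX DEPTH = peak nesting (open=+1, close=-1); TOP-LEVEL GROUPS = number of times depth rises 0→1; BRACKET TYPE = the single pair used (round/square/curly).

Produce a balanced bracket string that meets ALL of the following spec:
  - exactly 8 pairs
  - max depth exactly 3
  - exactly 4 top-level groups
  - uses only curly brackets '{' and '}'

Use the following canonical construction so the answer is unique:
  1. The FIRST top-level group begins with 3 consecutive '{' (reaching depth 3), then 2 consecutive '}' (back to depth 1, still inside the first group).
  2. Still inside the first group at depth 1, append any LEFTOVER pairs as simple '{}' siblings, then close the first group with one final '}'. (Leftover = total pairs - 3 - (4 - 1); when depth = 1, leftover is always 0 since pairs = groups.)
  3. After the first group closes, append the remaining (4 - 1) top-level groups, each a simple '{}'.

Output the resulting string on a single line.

Answer: {{{}}{}{}}{}{}{}

Derivation:
Spec: pairs=8 depth=3 groups=4
Leftover pairs = 8 - 3 - (4-1) = 2
First group: deep chain of depth 3 + 2 sibling pairs
Remaining 3 groups: simple '{}' each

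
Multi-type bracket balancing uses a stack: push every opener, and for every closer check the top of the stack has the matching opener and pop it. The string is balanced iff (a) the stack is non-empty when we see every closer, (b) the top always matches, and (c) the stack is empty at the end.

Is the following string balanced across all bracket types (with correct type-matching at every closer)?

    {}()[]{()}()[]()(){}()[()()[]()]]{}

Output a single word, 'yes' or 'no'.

Answer: no

Derivation:
pos 0: push '{'; stack = {
pos 1: '}' matches '{'; pop; stack = (empty)
pos 2: push '('; stack = (
pos 3: ')' matches '('; pop; stack = (empty)
pos 4: push '['; stack = [
pos 5: ']' matches '['; pop; stack = (empty)
pos 6: push '{'; stack = {
pos 7: push '('; stack = {(
pos 8: ')' matches '('; pop; stack = {
pos 9: '}' matches '{'; pop; stack = (empty)
pos 10: push '('; stack = (
pos 11: ')' matches '('; pop; stack = (empty)
pos 12: push '['; stack = [
pos 13: ']' matches '['; pop; stack = (empty)
pos 14: push '('; stack = (
pos 15: ')' matches '('; pop; stack = (empty)
pos 16: push '('; stack = (
pos 17: ')' matches '('; pop; stack = (empty)
pos 18: push '{'; stack = {
pos 19: '}' matches '{'; pop; stack = (empty)
pos 20: push '('; stack = (
pos 21: ')' matches '('; pop; stack = (empty)
pos 22: push '['; stack = [
pos 23: push '('; stack = [(
pos 24: ')' matches '('; pop; stack = [
pos 25: push '('; stack = [(
pos 26: ')' matches '('; pop; stack = [
pos 27: push '['; stack = [[
pos 28: ']' matches '['; pop; stack = [
pos 29: push '('; stack = [(
pos 30: ')' matches '('; pop; stack = [
pos 31: ']' matches '['; pop; stack = (empty)
pos 32: saw closer ']' but stack is empty → INVALID
Verdict: unmatched closer ']' at position 32 → no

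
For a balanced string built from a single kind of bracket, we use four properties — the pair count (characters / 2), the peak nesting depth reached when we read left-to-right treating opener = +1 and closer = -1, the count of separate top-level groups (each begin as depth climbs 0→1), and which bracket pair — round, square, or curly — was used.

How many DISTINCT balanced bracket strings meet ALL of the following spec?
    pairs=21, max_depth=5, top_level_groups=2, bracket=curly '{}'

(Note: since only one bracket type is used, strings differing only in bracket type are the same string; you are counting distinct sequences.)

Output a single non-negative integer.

Spec: pairs=21 depth=5 groups=2
Count(depth <= 5) = 1065406350
Count(depth <= 4) = 174474790
Count(depth == 5) = 1065406350 - 174474790 = 890931560

Answer: 890931560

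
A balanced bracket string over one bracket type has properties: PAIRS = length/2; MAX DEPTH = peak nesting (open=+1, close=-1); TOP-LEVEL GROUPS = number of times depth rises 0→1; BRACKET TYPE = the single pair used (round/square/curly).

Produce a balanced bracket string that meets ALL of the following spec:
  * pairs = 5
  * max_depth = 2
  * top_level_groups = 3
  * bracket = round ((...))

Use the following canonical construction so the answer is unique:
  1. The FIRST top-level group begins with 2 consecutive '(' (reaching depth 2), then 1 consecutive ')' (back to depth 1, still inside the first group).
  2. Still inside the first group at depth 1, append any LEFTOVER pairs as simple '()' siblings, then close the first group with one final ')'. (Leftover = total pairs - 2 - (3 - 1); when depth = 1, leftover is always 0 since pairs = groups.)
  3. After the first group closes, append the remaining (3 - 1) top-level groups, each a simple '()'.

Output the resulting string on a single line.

Spec: pairs=5 depth=2 groups=3
Leftover pairs = 5 - 2 - (3-1) = 1
First group: deep chain of depth 2 + 1 sibling pairs
Remaining 2 groups: simple '()' each

Answer: (()())()()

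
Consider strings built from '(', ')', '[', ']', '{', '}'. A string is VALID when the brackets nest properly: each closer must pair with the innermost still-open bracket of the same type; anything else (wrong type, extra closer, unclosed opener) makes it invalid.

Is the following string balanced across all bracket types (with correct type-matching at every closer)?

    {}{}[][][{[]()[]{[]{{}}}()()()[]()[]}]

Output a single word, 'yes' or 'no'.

Answer: yes

Derivation:
pos 0: push '{'; stack = {
pos 1: '}' matches '{'; pop; stack = (empty)
pos 2: push '{'; stack = {
pos 3: '}' matches '{'; pop; stack = (empty)
pos 4: push '['; stack = [
pos 5: ']' matches '['; pop; stack = (empty)
pos 6: push '['; stack = [
pos 7: ']' matches '['; pop; stack = (empty)
pos 8: push '['; stack = [
pos 9: push '{'; stack = [{
pos 10: push '['; stack = [{[
pos 11: ']' matches '['; pop; stack = [{
pos 12: push '('; stack = [{(
pos 13: ')' matches '('; pop; stack = [{
pos 14: push '['; stack = [{[
pos 15: ']' matches '['; pop; stack = [{
pos 16: push '{'; stack = [{{
pos 17: push '['; stack = [{{[
pos 18: ']' matches '['; pop; stack = [{{
pos 19: push '{'; stack = [{{{
pos 20: push '{'; stack = [{{{{
pos 21: '}' matches '{'; pop; stack = [{{{
pos 22: '}' matches '{'; pop; stack = [{{
pos 23: '}' matches '{'; pop; stack = [{
pos 24: push '('; stack = [{(
pos 25: ')' matches '('; pop; stack = [{
pos 26: push '('; stack = [{(
pos 27: ')' matches '('; pop; stack = [{
pos 28: push '('; stack = [{(
pos 29: ')' matches '('; pop; stack = [{
pos 30: push '['; stack = [{[
pos 31: ']' matches '['; pop; stack = [{
pos 32: push '('; stack = [{(
pos 33: ')' matches '('; pop; stack = [{
pos 34: push '['; stack = [{[
pos 35: ']' matches '['; pop; stack = [{
pos 36: '}' matches '{'; pop; stack = [
pos 37: ']' matches '['; pop; stack = (empty)
end: stack empty → VALID
Verdict: properly nested → yes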